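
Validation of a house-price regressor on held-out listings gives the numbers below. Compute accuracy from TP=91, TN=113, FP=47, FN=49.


Accuracy = (TP+TN)/(TP+TN+FP+FN)
= (91+113)/(300)
= 204/300 = 68.0%

68.0%


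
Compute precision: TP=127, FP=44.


Precision = TP/(TP+FP)
= 127/(127+44)
= 127/171 = 74.27%

74.27%


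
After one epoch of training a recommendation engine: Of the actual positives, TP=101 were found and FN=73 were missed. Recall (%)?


Recall = TP/(TP+FN)
= 101/(101+73)
= 101/174 = 58.05%

58.05%


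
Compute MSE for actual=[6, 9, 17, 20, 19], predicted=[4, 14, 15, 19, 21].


Squared errors: (6-4)²=4, (9-14)²=25, (17-15)²=4, (20-19)²=1, (19-21)²=4
Sum = 38
MSE = 38/5 = 38/5

38/5


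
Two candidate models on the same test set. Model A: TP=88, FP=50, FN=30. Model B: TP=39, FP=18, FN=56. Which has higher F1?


Model A: P=88/138=0.6377, R=88/118=0.7458, F1=2PR/(P+R)=2TP/(2TP+FP+FN)=176/256=0.6875
Model B: P=39/57=0.6842, R=39/95=0.4105, F1=2PR/(P+R)=2TP/(2TP+FP+FN)=78/152=0.5132
0.6875 > 0.5132 → Model A

Model A


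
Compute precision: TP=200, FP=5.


Precision = TP/(TP+FP)
= 200/(200+5)
= 200/205 = 97.56%

97.56%


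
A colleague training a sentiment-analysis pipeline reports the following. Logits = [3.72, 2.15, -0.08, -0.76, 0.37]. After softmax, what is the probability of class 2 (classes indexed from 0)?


Exponentials: e^3.72=41.2644, e^2.15=8.5849, e^-0.08=0.9231, e^-0.76=0.4677, e^0.37=1.4477
Sum = 52.6878
Softmax = [0.7832, 0.1629, 0.0175, 0.0089, 0.0275]
p[2] = 0.9231/52.6878 = 0.0175

0.0175


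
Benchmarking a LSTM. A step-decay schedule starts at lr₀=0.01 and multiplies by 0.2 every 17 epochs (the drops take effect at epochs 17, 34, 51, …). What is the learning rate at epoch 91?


n_drops = ⌊91/17⌋ = 5
lr = 0.01·0.2^5 = 0.01·0.00032 = 0.0000032

0.0000032


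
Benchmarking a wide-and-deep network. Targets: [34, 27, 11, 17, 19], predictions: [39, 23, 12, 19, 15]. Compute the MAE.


Absolute errors: |34-39|=5, |27-23|=4, |11-12|=1, |17-19|=2, |19-15|=4
Sum = 16
MAE = 16/5 = 16/5

16/5


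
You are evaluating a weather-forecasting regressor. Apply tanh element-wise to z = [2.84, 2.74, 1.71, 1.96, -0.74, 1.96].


tanh(2.84) = 0.9932
tanh(2.74) = 0.9917
tanh(1.71) = 0.9366
tanh(1.96) = 0.9611
tanh(-0.74) = -0.6291
tanh(1.96) = 0.9611
result = [0.9932, 0.9917, 0.9366, 0.9611, -0.6291, 0.9611]

[0.9932, 0.9917, 0.9366, 0.9611, -0.6291, 0.9611]


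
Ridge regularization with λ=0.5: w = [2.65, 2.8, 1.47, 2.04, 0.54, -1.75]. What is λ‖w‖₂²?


‖w‖₂² = (2.65)² + (2.8)² + (1.47)² + (2.04)² + (0.54)² + (-1.75)²
     = 7.0225 + 7.84 + 2.1609 + 4.1616 + 0.2916 + 3.0625
     = 24.5391
λ·‖w‖₂² = 0.5·24.5391 = 12.26955

12.26955


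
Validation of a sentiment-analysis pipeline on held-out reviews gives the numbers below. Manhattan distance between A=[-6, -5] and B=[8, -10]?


d = |-6-8| + |-5+ 10|
  = 14 + 5
  = 19

19


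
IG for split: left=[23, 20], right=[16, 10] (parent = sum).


Parent = [39, 30], H_parent = 0.9877
H_left = 0.9965 (n=43), H_right = 0.9612 (n=26)
H_children = (43/69)·0.9965 + (26/69)·0.9612 = 0.9832
IG = 0.9877 - 0.9832 = 0.0045

0.0045


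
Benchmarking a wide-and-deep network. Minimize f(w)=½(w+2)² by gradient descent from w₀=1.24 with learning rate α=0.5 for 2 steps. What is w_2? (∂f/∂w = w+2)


step 1: grad = 1.24+2 = 3.24; w = 1.24 - 0.5·(3.24) = -0.38
step 2: grad = -0.38+2 = 1.62; w = -0.38 - 0.5·(1.62) = -1.19

-1.19


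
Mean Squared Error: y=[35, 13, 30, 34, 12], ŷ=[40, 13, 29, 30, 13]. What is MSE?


Squared errors: (35-40)²=25, (13-13)²=0, (30-29)²=1, (34-30)²=16, (12-13)²=1
Sum = 43
MSE = 43/5 = 43/5

43/5


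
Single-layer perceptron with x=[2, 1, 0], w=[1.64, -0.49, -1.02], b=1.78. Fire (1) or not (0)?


z = (2)·(1.64) + (1)·(-0.49) + (0)·(-1.02) + 1.78
  = 4.57
step(z) = 1 (z≥0)

1


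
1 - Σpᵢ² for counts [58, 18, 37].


Probabilities: [58/113, 18/113, 37/113] ≈ [0.5133, 0.1593, 0.3274]
Σpᵢ² = (3364 + 324 + 1369)/113² = 5057/12769
Gini = 1 - Σpᵢ² = 1 - 5057/12769 = 0.604

0.604


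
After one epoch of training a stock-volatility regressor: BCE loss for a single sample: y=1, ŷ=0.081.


BCE = -[y·ln(p) + (1-y)·ln(1-p)]
= -1·ln(0.081) - 0
= -ln(0.081) = 2.5133

2.5133


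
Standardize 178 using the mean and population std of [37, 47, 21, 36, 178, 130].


μ = 74.8333, σ = 58.1648
z = (178 - 74.8333)/58.1648 = 1.7737

1.7737


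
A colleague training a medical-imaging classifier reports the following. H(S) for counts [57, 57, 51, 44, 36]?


Probabilities: [57/245, 57/245, 51/245, 44/245, 36/245] ≈ [0.2327, 0.2327, 0.2082, 0.1796, 0.1469]
H = -((57/245)·log₂(57/245) + (57/245)·log₂(57/245) + (51/245)·log₂(51/245) + (44/245)·log₂(44/245) + (36/245)·log₂(36/245))
  = 2.3016 bits

2.3016 bits


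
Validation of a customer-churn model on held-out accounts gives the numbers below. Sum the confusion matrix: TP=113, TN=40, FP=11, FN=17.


Total = TP + TN + FP + FN
= 113 + 40 + 11 + 17
= 181
(Predicted positive: 124, predicted negative: 57)

181


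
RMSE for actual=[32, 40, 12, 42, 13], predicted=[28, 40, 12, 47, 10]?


MSE = 50/5 = 10
RMSE = √(50/5) = 3.1623

3.1623


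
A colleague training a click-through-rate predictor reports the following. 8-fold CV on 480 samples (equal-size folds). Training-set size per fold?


Fold size = 480/8 = 60
Training per fold = 480 - 60 = 420

420


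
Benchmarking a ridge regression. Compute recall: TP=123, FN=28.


Recall = TP/(TP+FN)
= 123/(123+28)
= 123/151 = 81.46%

81.46%


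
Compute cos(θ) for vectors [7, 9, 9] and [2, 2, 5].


A·B = 7·2 + 9·2 + 9·5 = 77
‖A‖ = √211 = 14.5258, ‖B‖ = √33 = 5.7446
cos = 77/(√211·√33) = 77/√6963 = 0.9228

0.9228


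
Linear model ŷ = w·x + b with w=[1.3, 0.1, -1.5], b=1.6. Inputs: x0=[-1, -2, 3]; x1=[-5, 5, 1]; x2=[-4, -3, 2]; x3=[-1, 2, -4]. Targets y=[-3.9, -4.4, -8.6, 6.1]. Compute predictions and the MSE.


ŷ0 = (1.3)·(-1) + (0.1)·(-2) + (-1.5)·(3) + 1.6 = -4.4
ŷ1 = (1.3)·(-5) + (0.1)·(5) + (-1.5)·(1) + 1.6 = -5.9
ŷ2 = (1.3)·(-4) + (0.1)·(-3) + (-1.5)·(2) + 1.6 = -6.9
ŷ3 = (1.3)·(-1) + (0.1)·(2) + (-1.5)·(-4) + 1.6 = 6.5
errors² = [0.25, 2.25, 2.89, 0.16]
MSE = 5.5500/4 = 1.3875

1.3875


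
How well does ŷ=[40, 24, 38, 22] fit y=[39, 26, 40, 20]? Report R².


ȳ = 31.25
SS_res = Σ(y-ŷ)² = 13
SS_tot = Σ(y-ȳ)² = 290.75
R² = 1 - SS_res/SS_tot = 1 - 0.0447 = 0.9553

0.9553


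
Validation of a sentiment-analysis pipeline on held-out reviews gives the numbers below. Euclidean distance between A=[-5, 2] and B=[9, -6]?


d = √((-5-9)² + (2+ 6)²)
  = √(196 + 64)
  = √260 = 16.1245

16.1245


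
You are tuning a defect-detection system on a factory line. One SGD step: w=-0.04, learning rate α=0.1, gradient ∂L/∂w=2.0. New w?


w_new = w - α·∇
= -0.04 - 0.1·2.0
= -0.04 - 0.2
= -0.24

-0.24


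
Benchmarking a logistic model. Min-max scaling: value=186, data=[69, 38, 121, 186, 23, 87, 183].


min=23, max=186
(186-23)/(186-23) = 163/163 = 1.0

1.0


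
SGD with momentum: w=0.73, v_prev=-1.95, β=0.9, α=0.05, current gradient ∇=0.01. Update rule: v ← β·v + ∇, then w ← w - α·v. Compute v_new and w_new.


v_new = 0.9·-1.95 + 0.01 = -1.755 + 0.01 = -1.745
w_new = 0.73 - 0.05·-1.745 = 0.73 + 0.08725 = 0.81725

v_new=-1.745, w_new=0.81725


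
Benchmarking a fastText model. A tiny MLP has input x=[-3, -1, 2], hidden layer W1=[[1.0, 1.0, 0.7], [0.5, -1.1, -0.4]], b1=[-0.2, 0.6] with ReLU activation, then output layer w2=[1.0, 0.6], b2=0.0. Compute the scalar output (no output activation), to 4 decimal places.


z1[0] = (1.0)·(-3) + (1.0)·(-1) + (0.7)·(2) - 0.2 = -2.8
z1[1] = (0.5)·(-3) + (-1.1)·(-1) + (-0.4)·(2) + 0.6 = -0.6
h = ReLU(z1) = [0.0, 0.0]
output = (1.0)·(0.0) + (0.6)·(0.0) + 0.0 = 0.0

0.0


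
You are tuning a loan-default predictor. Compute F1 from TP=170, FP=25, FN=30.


Precision = 170/195 = 0.8718
Recall = 170/200 = 0.85
F1 = 2·P·R/(P+R) = 2·TP/(2·TP+FP+FN) = 340/(340+25+30) = 340/395 = 0.8608

0.8608


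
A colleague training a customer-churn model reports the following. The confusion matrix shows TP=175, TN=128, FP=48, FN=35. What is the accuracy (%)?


Accuracy = (TP+TN)/(TP+TN+FP+FN)
= (175+128)/(386)
= 303/386 = 78.5%

78.5%


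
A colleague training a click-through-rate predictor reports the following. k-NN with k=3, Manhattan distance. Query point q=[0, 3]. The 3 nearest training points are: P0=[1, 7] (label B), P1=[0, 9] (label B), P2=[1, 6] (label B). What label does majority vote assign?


d(q,P0) = 5  (label B)
d(q,P1) = 6  (label B)
d(q,P2) = 4  (label B)
Votes: A=0, B=3
Majority → B

B


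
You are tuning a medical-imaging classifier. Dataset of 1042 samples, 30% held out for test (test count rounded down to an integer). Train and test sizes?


Test = ⌊1042·30/100⌋ = 312
Train = 1042 - 312 = 730

Train: 730, Test: 312


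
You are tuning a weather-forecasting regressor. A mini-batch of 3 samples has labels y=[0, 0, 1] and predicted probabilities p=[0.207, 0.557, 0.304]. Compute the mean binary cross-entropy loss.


L[0] = -ln(1-0.207) = -ln(0.793) = 0.2319
L[1] = -ln(1-0.557) = -ln(0.443) = 0.8142
L[2] = -ln(0.304) = 1.1907
mean = (0.2319 + 0.8142 + 1.1907)/3 = 0.7456

0.7456


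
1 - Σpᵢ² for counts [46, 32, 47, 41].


Probabilities: [46/166, 32/166, 47/166, 41/166] ≈ [0.2771, 0.1928, 0.2831, 0.247]
Σpᵢ² = (2116 + 1024 + 2209 + 1681)/166² = 7030/27556
Gini = 1 - Σpᵢ² = 1 - 7030/27556 = 0.7449

0.7449


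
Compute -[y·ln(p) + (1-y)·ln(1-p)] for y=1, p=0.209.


BCE = -[y·ln(p) + (1-y)·ln(1-p)]
= -1·ln(0.209) - 0
= -ln(0.209) = 1.5654

1.5654


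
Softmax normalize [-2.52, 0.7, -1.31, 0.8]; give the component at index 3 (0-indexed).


Exponentials: e^-2.52=0.0805, e^0.7=2.0138, e^-1.31=0.2698, e^0.8=2.2255
Sum = 4.5896
Softmax = [0.0175, 0.4388, 0.0588, 0.4849]
p[3] = 2.2255/4.5896 = 0.4849

0.4849


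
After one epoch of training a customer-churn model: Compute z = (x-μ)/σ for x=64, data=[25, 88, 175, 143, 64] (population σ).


μ = 99, σ = 53.9147
z = (64 - 99)/53.9147 = -0.6492

-0.6492


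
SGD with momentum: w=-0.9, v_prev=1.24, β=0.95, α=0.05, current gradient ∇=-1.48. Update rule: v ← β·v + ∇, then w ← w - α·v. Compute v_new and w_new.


v_new = 0.95·1.24 - 1.48 = 1.178 - 1.48 = -0.302
w_new = -0.9 - 0.05·-0.302 = -0.9 + 0.0151 = -0.8849

v_new=-0.302, w_new=-0.8849


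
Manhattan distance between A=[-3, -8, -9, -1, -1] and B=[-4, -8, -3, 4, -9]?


d = |-3+ 4| + |-8+ 8| + |-9+ 3| + |-1-4| + |-1+ 9|
  = 1 + 0 + 6 + 5 + 8
  = 20

20


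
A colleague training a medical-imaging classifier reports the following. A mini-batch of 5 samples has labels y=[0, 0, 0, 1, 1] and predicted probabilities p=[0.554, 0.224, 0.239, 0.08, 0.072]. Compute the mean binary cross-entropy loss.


L[0] = -ln(1-0.554) = -ln(0.446) = 0.8074
L[1] = -ln(1-0.224) = -ln(0.776) = 0.2536
L[2] = -ln(1-0.239) = -ln(0.761) = 0.2731
L[3] = -ln(0.08) = 2.5257
L[4] = -ln(0.072) = 2.6311
mean = (0.8074 + 0.2536 + 0.2731 + 2.5257 + 2.6311)/5 = 1.2982

1.2982


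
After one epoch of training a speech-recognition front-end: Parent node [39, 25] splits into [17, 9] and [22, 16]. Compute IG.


Parent = [39, 25], H_parent = 0.9652
H_left = 0.9306 (n=26), H_right = 0.9819 (n=38)
H_children = (26/64)·0.9306 + (38/64)·0.9819 = 0.9611
IG = 0.9652 - 0.9611 = 0.0041

0.0041


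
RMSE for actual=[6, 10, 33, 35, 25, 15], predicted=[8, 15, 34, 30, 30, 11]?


MSE = 96/6 = 16
RMSE = √(96/6) = 4.0

4.0


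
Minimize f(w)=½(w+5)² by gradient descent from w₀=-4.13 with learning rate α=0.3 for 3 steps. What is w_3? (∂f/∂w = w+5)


step 1: grad = -4.13+5 = 0.87; w = -4.13 - 0.3·(0.87) = -4.391
step 2: grad = -4.391+5 = 0.609; w = -4.391 - 0.3·(0.609) = -4.5737
step 3: grad = -4.5737+5 = 0.4263; w = -4.5737 - 0.3·(0.4263) = -4.70159

-4.70159


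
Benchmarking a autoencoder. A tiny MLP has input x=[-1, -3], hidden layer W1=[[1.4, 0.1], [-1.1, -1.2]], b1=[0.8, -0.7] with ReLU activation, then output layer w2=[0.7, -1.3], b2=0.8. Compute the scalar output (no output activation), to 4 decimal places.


z1[0] = (1.4)·(-1) + (0.1)·(-3) + 0.8 = -0.9
z1[1] = (-1.1)·(-1) + (-1.2)·(-3) - 0.7 = 4.0
h = ReLU(z1) = [0.0, 4.0]
output = (0.7)·(0.0) + (-1.3)·(4.0) + 0.8 = -4.4

-4.4


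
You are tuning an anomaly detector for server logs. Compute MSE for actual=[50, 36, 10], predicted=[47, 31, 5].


Squared errors: (50-47)²=9, (36-31)²=25, (10-5)²=25
Sum = 59
MSE = 59/3 = 59/3

59/3


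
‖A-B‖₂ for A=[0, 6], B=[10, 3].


d = √((0-10)² + (6-3)²)
  = √(100 + 9)
  = √109 = 10.4403

10.4403


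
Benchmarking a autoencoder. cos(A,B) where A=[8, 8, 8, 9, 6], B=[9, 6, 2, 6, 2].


A·B = 8·9 + 8·6 + 8·2 + 9·6 + 6·2 = 202
‖A‖ = √309 = 17.5784, ‖B‖ = √161 = 12.6886
cos = 202/(√309·√161) = 202/√49749 = 0.9056

0.9056


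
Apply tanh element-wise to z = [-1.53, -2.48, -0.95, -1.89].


tanh(-1.53) = -0.9104
tanh(-2.48) = -0.9861
tanh(-0.95) = -0.7398
tanh(-1.89) = -0.9554
result = [-0.9104, -0.9861, -0.7398, -0.9554]

[-0.9104, -0.9861, -0.7398, -0.9554]


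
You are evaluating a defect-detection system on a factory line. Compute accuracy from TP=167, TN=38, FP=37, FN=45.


Accuracy = (TP+TN)/(TP+TN+FP+FN)
= (167+38)/(287)
= 205/287 = 71.43%

71.43%


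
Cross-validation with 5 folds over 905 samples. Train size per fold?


Fold size = 905/5 = 181
Training per fold = 905 - 181 = 724

724


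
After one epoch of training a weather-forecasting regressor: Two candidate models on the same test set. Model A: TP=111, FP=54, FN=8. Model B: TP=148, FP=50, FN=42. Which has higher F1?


Model A: P=111/165=0.6727, R=111/119=0.9328, F1=2PR/(P+R)=2TP/(2TP+FP+FN)=222/284=0.7817
Model B: P=148/198=0.7475, R=148/190=0.7789, F1=2PR/(P+R)=2TP/(2TP+FP+FN)=296/388=0.7629
0.7817 > 0.7629 → Model A

Model A


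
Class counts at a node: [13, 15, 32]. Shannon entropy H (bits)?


Probabilities: [13/60, 15/60, 32/60] ≈ [0.2167, 0.25, 0.5333]
H = -((13/60)·log₂(13/60) + (15/60)·log₂(15/60) + (32/60)·log₂(32/60))
  = 1.4617 bits

1.4617 bits


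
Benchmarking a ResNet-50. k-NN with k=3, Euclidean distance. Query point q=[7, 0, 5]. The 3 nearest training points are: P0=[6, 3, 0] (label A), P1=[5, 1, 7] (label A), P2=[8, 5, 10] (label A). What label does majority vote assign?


d(q,P0) = 5.9161  (label A)
d(q,P1) = 3.0  (label A)
d(q,P2) = 7.1414  (label A)
Votes: A=3, B=0
Majority → A

A


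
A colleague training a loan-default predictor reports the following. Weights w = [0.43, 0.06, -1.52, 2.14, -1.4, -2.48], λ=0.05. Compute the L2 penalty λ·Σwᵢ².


‖w‖₂² = (0.43)² + (0.06)² + (-1.52)² + (2.14)² + (-1.4)² + (-2.48)²
     = 0.1849 + 0.0036 + 2.3104 + 4.5796 + 1.96 + 6.1504
     = 15.1889
λ·‖w‖₂² = 0.05·15.1889 = 0.759445

0.759445


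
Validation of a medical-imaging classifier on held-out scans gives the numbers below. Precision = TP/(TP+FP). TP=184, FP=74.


Precision = TP/(TP+FP)
= 184/(184+74)
= 184/258 = 71.32%

71.32%


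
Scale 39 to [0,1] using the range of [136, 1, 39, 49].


min=1, max=136
(39-1)/(136-1) = 38/135 = 0.2815

0.2815


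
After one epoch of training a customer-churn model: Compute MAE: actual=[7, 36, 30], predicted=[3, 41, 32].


Absolute errors: |7-3|=4, |36-41|=5, |30-32|=2
Sum = 11
MAE = 11/3 = 11/3

11/3


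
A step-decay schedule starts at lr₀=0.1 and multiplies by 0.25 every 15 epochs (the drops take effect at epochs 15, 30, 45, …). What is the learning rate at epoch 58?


n_drops = ⌊58/15⌋ = 3
lr = 0.1·0.25^3 = 0.1·0.015625 = 0.0015625

0.0015625


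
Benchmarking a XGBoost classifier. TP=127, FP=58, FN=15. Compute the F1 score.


Precision = 127/185 = 0.6865
Recall = 127/142 = 0.8944
F1 = 2·P·R/(P+R) = 2·TP/(2·TP+FP+FN) = 254/(254+58+15) = 254/327 = 0.7768

0.7768


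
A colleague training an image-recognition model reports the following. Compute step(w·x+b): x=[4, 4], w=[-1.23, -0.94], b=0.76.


z = (4)·(-1.23) + (4)·(-0.94) + 0.76
  = -7.92
step(z) = 0 (z<0)

0


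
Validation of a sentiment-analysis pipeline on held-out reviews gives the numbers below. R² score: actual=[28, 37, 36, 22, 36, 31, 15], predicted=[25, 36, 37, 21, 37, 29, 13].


ȳ = 29.2857
SS_res = Σ(y-ŷ)² = 21
SS_tot = Σ(y-ȳ)² = 411.43
R² = 1 - SS_res/SS_tot = 1 - 0.051 = 0.949

0.949


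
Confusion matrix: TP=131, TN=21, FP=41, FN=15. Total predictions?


Total = TP + TN + FP + FN
= 131 + 21 + 41 + 15
= 208
(Predicted positive: 172, predicted negative: 36)

208


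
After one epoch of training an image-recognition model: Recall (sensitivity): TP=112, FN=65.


Recall = TP/(TP+FN)
= 112/(112+65)
= 112/177 = 63.28%

63.28%


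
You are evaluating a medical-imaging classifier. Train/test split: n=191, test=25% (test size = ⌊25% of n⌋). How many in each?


Test = ⌊191·25/100⌋ = 47
Train = 191 - 47 = 144

Train: 144, Test: 47


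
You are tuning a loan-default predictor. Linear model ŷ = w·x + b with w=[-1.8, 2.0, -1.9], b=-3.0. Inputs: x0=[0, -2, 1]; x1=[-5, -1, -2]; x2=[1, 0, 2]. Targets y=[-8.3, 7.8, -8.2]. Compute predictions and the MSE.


ŷ0 = (-1.8)·(0) + (2.0)·(-2) + (-1.9)·(1) - 3.0 = -8.9
ŷ1 = (-1.8)·(-5) + (2.0)·(-1) + (-1.9)·(-2) - 3.0 = 7.8
ŷ2 = (-1.8)·(1) + (2.0)·(0) + (-1.9)·(2) - 3.0 = -8.6
errors² = [0.36, 0.0, 0.16]
MSE = 0.5200/3 = 0.1733

0.1733


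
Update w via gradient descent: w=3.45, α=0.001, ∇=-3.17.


w_new = w - α·∇
= 3.45 - 0.001·-3.17
= 3.45 + 0.00317
= 3.45317

3.45317


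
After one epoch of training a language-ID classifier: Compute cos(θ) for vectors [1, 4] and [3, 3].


A·B = 1·3 + 4·3 = 15
‖A‖ = √17 = 4.1231, ‖B‖ = √18 = 4.2426
cos = 15/(√17·√18) = 15/√306 = 0.8575

0.8575


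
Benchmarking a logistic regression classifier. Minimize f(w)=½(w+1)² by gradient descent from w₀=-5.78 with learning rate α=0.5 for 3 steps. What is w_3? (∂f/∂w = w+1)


step 1: grad = -5.78+1 = -4.78; w = -5.78 - 0.5·(-4.78) = -3.39
step 2: grad = -3.39+1 = -2.39; w = -3.39 - 0.5·(-2.39) = -2.195
step 3: grad = -2.195+1 = -1.195; w = -2.195 - 0.5·(-1.195) = -1.5975

-1.5975


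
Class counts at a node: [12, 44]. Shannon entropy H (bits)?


Probabilities: [12/56, 44/56] ≈ [0.2143, 0.7857]
H = -((12/56)·log₂(12/56) + (44/56)·log₂(44/56))
  = 0.7496 bits

0.7496 bits


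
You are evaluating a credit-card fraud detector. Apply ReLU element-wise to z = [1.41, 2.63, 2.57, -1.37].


ReLU(1.41) = max(0, 1.41) = 1.41
ReLU(2.63) = max(0, 2.63) = 2.63
ReLU(2.57) = max(0, 2.57) = 2.57
ReLU(-1.37) = max(0, -1.37) = 0.0
result = [1.41, 2.63, 2.57, 0.0]

[1.41, 2.63, 2.57, 0.0]


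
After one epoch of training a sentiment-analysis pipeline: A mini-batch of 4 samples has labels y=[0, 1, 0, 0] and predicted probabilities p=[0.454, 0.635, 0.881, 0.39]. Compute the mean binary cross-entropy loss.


L[0] = -ln(1-0.454) = -ln(0.546) = 0.6051
L[1] = -ln(0.635) = 0.4541
L[2] = -ln(1-0.881) = -ln(0.119) = 2.1286
L[3] = -ln(1-0.39) = -ln(0.61) = 0.4943
mean = (0.6051 + 0.4541 + 2.1286 + 0.4943)/4 = 0.9205

0.9205


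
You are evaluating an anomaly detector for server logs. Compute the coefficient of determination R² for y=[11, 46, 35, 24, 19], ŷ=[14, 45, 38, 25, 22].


ȳ = 27
SS_res = Σ(y-ŷ)² = 29
SS_tot = Σ(y-ȳ)² = 754
R² = 1 - SS_res/SS_tot = 1 - 0.0385 = 0.9615

0.9615


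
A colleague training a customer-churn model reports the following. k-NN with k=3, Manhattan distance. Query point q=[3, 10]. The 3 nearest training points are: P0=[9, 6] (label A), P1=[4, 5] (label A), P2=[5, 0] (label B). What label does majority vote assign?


d(q,P0) = 10  (label A)
d(q,P1) = 6  (label A)
d(q,P2) = 12  (label B)
Votes: A=2, B=1
Majority → A

A


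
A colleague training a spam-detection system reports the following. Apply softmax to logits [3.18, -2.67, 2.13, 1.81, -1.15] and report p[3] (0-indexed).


Exponentials: e^3.18=24.0468, e^-2.67=0.0693, e^2.13=8.4149, e^1.81=6.1104, e^-1.15=0.3166
Sum = 38.958
Softmax = [0.6172, 0.0018, 0.216, 0.1568, 0.0081]
p[3] = 6.1104/38.958 = 0.1568

0.1568


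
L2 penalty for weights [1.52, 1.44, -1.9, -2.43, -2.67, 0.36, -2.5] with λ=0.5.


‖w‖₂² = (1.52)² + (1.44)² + (-1.9)² + (-2.43)² + (-2.67)² + (0.36)² + (-2.5)²
     = 2.3104 + 2.0736 + 3.61 + 5.9049 + 7.1289 + 0.1296 + 6.25
     = 27.4074
λ·‖w‖₂² = 0.5·27.4074 = 13.7037

13.7037


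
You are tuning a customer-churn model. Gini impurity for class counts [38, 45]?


Probabilities: [38/83, 45/83] ≈ [0.4578, 0.5422]
Σpᵢ² = (1444 + 2025)/83² = 3469/6889
Gini = 1 - Σpᵢ² = 1 - 3469/6889 = 0.4964

0.4964


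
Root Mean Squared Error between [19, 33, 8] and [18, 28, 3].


MSE = 51/3 = 17
RMSE = √(51/3) = 4.1231

4.1231


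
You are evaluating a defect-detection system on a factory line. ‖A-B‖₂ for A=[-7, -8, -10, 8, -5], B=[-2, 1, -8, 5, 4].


d = √((-7+ 2)² + (-8-1)² + (-10+ 8)² + (8-5)² + (-5-4)²)
  = √(25 + 81 + 4 + 9 + 81)
  = √200 = 14.1421

14.1421


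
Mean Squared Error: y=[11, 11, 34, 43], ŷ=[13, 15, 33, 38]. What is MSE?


Squared errors: (11-13)²=4, (11-15)²=16, (34-33)²=1, (43-38)²=25
Sum = 46
MSE = 46/4 = 23/2

23/2


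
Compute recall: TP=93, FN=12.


Recall = TP/(TP+FN)
= 93/(93+12)
= 93/105 = 88.57%

88.57%


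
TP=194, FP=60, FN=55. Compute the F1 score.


Precision = 194/254 = 0.7638
Recall = 194/249 = 0.7791
F1 = 2·P·R/(P+R) = 2·TP/(2·TP+FP+FN) = 388/(388+60+55) = 388/503 = 0.7714

0.7714


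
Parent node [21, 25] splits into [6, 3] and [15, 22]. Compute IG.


Parent = [21, 25], H_parent = 0.9945
H_left = 0.9183 (n=9), H_right = 0.974 (n=37)
H_children = (9/46)·0.9183 + (37/46)·0.974 = 0.9631
IG = 0.9945 - 0.9631 = 0.0314

0.0314


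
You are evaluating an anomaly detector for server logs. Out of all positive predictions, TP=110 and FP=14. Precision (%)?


Precision = TP/(TP+FP)
= 110/(110+14)
= 110/124 = 88.71%

88.71%


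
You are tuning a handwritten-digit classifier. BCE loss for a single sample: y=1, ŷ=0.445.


BCE = -[y·ln(p) + (1-y)·ln(1-p)]
= -1·ln(0.445) - 0
= -ln(0.445) = 0.8097

0.8097


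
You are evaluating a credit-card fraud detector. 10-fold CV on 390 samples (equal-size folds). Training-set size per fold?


Fold size = 390/10 = 39
Training per fold = 390 - 39 = 351

351


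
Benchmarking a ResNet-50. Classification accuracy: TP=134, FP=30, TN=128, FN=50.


Accuracy = (TP+TN)/(TP+TN+FP+FN)
= (134+128)/(342)
= 262/342 = 76.61%

76.61%


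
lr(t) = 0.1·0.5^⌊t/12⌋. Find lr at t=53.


n_drops = ⌊53/12⌋ = 4
lr = 0.1·0.5^4 = 0.1·0.0625 = 0.00625

0.00625


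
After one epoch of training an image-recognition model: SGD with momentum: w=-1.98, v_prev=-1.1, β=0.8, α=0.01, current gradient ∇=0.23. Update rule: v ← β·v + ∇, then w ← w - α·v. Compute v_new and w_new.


v_new = 0.8·-1.1 + 0.23 = -0.88 + 0.23 = -0.65
w_new = -1.98 - 0.01·-0.65 = -1.98 + 0.0065 = -1.9735

v_new=-0.65, w_new=-1.9735


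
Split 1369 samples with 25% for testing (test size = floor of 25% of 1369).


Test = ⌊1369·25/100⌋ = 342
Train = 1369 - 342 = 1027

Train: 1027, Test: 342


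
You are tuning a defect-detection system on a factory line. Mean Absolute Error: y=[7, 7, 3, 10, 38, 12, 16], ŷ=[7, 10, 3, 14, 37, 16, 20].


Absolute errors: |7-7|=0, |7-10|=3, |3-3|=0, |10-14|=4, |38-37|=1, |12-16|=4, |16-20|=4
Sum = 16
MAE = 16/7 = 16/7

16/7


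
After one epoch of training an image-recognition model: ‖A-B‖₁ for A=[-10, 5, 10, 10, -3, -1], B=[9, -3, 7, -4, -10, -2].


d = |-10-9| + |5+ 3| + |10-7| + |10+ 4| + |-3+ 10| + |-1+ 2|
  = 19 + 8 + 3 + 14 + 7 + 1
  = 52

52


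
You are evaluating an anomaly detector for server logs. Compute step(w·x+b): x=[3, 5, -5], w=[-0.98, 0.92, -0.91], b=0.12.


z = (3)·(-0.98) + (5)·(0.92) + (-5)·(-0.91) + 0.12
  = 6.33
step(z) = 1 (z≥0)

1


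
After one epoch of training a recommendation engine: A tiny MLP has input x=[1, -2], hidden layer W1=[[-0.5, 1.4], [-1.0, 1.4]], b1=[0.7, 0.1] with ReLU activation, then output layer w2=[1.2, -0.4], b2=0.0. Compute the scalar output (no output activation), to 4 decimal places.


z1[0] = (-0.5)·(1) + (1.4)·(-2) + 0.7 = -2.6
z1[1] = (-1.0)·(1) + (1.4)·(-2) + 0.1 = -3.7
h = ReLU(z1) = [0.0, 0.0]
output = (1.2)·(0.0) + (-0.4)·(0.0) + 0.0 = 0.0

0.0


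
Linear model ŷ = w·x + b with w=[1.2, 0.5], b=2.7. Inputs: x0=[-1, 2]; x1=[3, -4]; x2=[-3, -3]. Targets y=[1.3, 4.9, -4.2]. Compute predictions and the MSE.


ŷ0 = (1.2)·(-1) + (0.5)·(2) + 2.7 = 2.5
ŷ1 = (1.2)·(3) + (0.5)·(-4) + 2.7 = 4.3
ŷ2 = (1.2)·(-3) + (0.5)·(-3) + 2.7 = -2.4
errors² = [1.44, 0.36, 3.24]
MSE = 5.0400/3 = 1.68

1.68


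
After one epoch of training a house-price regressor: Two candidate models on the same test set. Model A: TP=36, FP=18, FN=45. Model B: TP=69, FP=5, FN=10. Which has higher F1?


Model A: P=36/54=0.6667, R=36/81=0.4444, F1=2PR/(P+R)=2TP/(2TP+FP+FN)=72/135=0.5333
Model B: P=69/74=0.9324, R=69/79=0.8734, F1=2PR/(P+R)=2TP/(2TP+FP+FN)=138/153=0.902
0.5333 < 0.902 → Model B

Model B


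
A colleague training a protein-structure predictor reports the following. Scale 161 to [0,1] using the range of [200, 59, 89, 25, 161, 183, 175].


min=25, max=200
(161-25)/(200-25) = 136/175 = 0.7771

0.7771


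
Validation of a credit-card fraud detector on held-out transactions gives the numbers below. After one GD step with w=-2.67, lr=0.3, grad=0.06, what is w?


w_new = w - α·∇
= -2.67 - 0.3·0.06
= -2.67 - 0.018
= -2.688

-2.688


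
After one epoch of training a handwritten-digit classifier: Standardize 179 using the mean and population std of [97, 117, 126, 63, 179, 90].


μ = 112, σ = 36.1017
z = (179 - 112)/36.1017 = 1.8559

1.8559


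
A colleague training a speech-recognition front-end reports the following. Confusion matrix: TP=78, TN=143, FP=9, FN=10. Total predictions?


Total = TP + TN + FP + FN
= 78 + 143 + 9 + 10
= 240
(Predicted positive: 87, predicted negative: 153)

240


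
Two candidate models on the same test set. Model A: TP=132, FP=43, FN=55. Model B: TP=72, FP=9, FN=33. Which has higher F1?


Model A: P=132/175=0.7543, R=132/187=0.7059, F1=2PR/(P+R)=2TP/(2TP+FP+FN)=264/362=0.7293
Model B: P=72/81=0.8889, R=72/105=0.6857, F1=2PR/(P+R)=2TP/(2TP+FP+FN)=144/186=0.7742
0.7293 < 0.7742 → Model B

Model B


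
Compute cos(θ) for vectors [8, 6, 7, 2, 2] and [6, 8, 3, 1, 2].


A·B = 8·6 + 6·8 + 7·3 + 2·1 + 2·2 = 123
‖A‖ = √157 = 12.53, ‖B‖ = √114 = 10.6771
cos = 123/(√157·√114) = 123/√17898 = 0.9194

0.9194


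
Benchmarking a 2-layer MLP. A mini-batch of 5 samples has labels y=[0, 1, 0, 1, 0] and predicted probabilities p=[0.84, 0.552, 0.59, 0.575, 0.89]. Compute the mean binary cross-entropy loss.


L[0] = -ln(1-0.84) = -ln(0.16) = 1.8326
L[1] = -ln(0.552) = 0.5942
L[2] = -ln(1-0.59) = -ln(0.41) = 0.8916
L[3] = -ln(0.575) = 0.5534
L[4] = -ln(1-0.89) = -ln(0.11) = 2.2073
mean = (1.8326 + 0.5942 + 0.8916 + 0.5534 + 2.2073)/5 = 1.2158

1.2158


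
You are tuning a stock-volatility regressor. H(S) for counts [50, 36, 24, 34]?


Probabilities: [50/144, 36/144, 24/144, 34/144] ≈ [0.3472, 0.25, 0.1667, 0.2361]
H = -((50/144)·log₂(50/144) + (36/144)·log₂(36/144) + (24/144)·log₂(24/144) + (34/144)·log₂(34/144))
  = 1.9524 bits

1.9524 bits


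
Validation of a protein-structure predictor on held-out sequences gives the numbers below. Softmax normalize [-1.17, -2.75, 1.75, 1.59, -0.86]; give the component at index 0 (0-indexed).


Exponentials: e^-1.17=0.3104, e^-2.75=0.0639, e^1.75=5.7546, e^1.59=4.9037, e^-0.86=0.4232
Sum = 11.4558
Softmax = [0.0271, 0.0056, 0.5023, 0.4281, 0.0369]
p[0] = 0.3104/11.4558 = 0.0271

0.0271


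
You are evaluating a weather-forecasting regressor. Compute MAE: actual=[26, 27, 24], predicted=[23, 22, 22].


Absolute errors: |26-23|=3, |27-22|=5, |24-22|=2
Sum = 10
MAE = 10/3 = 10/3

10/3


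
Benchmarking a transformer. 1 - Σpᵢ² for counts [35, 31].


Probabilities: [35/66, 31/66] ≈ [0.5303, 0.4697]
Σpᵢ² = (1225 + 961)/66² = 2186/4356
Gini = 1 - Σpᵢ² = 1 - 2186/4356 = 0.4982

0.4982


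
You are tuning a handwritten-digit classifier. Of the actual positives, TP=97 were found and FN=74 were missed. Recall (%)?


Recall = TP/(TP+FN)
= 97/(97+74)
= 97/171 = 56.73%

56.73%


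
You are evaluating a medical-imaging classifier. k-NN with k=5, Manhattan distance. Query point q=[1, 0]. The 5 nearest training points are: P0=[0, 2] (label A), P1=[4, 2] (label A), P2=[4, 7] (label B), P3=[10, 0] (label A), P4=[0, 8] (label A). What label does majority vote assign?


d(q,P0) = 3  (label A)
d(q,P1) = 5  (label A)
d(q,P2) = 10  (label B)
d(q,P3) = 9  (label A)
d(q,P4) = 9  (label A)
Votes: A=4, B=1
Majority → A

A


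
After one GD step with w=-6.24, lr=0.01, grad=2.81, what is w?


w_new = w - α·∇
= -6.24 - 0.01·2.81
= -6.24 - 0.0281
= -6.2681

-6.2681


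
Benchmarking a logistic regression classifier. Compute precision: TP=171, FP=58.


Precision = TP/(TP+FP)
= 171/(171+58)
= 171/229 = 74.67%

74.67%


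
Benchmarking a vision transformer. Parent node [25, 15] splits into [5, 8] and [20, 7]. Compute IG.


Parent = [25, 15], H_parent = 0.9544
H_left = 0.9612 (n=13), H_right = 0.8256 (n=27)
H_children = (13/40)·0.9612 + (27/40)·0.8256 = 0.8697
IG = 0.9544 - 0.8697 = 0.0847

0.0847


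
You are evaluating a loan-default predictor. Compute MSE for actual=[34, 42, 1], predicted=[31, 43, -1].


Squared errors: (34-31)²=9, (42-43)²=1, (1+ 1)²=4
Sum = 14
MSE = 14/3 = 14/3

14/3


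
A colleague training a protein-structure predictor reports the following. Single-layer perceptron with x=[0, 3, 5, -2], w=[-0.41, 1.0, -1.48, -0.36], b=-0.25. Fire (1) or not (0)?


z = (0)·(-0.41) + (3)·(1.0) + (5)·(-1.48) + (-2)·(-0.36) - 0.25
  = -3.93
step(z) = 0 (z<0)

0


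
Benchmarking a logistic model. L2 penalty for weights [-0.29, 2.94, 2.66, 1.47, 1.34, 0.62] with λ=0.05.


‖w‖₂² = (-0.29)² + (2.94)² + (2.66)² + (1.47)² + (1.34)² + (0.62)²
     = 0.0841 + 8.6436 + 7.0756 + 2.1609 + 1.7956 + 0.3844
     = 20.1442
λ·‖w‖₂² = 0.05·20.1442 = 1.00721

1.00721


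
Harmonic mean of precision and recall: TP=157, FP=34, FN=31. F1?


Precision = 157/191 = 0.822
Recall = 157/188 = 0.8351
F1 = 2·P·R/(P+R) = 2·TP/(2·TP+FP+FN) = 314/(314+34+31) = 314/379 = 0.8285

0.8285


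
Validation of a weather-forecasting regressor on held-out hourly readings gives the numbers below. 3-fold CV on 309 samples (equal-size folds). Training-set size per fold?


Fold size = 309/3 = 103
Training per fold = 309 - 103 = 206

206


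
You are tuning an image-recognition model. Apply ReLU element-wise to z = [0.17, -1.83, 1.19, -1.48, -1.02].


ReLU(0.17) = max(0, 0.17) = 0.17
ReLU(-1.83) = max(0, -1.83) = 0.0
ReLU(1.19) = max(0, 1.19) = 1.19
ReLU(-1.48) = max(0, -1.48) = 0.0
ReLU(-1.02) = max(0, -1.02) = 0.0
result = [0.17, 0.0, 1.19, 0.0, 0.0]

[0.17, 0.0, 1.19, 0.0, 0.0]


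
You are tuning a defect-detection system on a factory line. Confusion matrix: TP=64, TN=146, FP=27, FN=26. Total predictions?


Total = TP + TN + FP + FN
= 64 + 146 + 27 + 26
= 263
(Predicted positive: 91, predicted negative: 172)

263


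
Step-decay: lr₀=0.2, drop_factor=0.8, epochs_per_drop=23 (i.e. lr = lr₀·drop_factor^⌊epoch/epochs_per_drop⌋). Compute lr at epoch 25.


n_drops = ⌊25/23⌋ = 1
lr = 0.2·0.8^1 = 0.2·0.8 = 0.16

0.16


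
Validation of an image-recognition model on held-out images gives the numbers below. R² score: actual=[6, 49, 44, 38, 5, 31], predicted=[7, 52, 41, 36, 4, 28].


ȳ = 28.8333
SS_res = Σ(y-ŷ)² = 33
SS_tot = Σ(y-ȳ)² = 1814.83
R² = 1 - SS_res/SS_tot = 1 - 0.0182 = 0.9818

0.9818


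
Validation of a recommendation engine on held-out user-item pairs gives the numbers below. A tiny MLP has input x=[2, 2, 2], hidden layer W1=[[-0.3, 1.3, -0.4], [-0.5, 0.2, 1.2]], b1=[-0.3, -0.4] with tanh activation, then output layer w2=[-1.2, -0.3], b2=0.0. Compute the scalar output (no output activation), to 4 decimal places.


z1[0] = (-0.3)·(2) + (1.3)·(2) + (-0.4)·(2) - 0.3 = 0.9
z1[1] = (-0.5)·(2) + (0.2)·(2) + (1.2)·(2) - 0.4 = 1.4
h = tanh(z1) = [0.7163, 0.8854]
output = (-1.2)·(0.7163) + (-0.3)·(0.8854) + 0.0 = -1.1252

-1.1252


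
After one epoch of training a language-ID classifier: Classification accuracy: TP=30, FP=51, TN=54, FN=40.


Accuracy = (TP+TN)/(TP+TN+FP+FN)
= (30+54)/(175)
= 84/175 = 48.0%

48.0%


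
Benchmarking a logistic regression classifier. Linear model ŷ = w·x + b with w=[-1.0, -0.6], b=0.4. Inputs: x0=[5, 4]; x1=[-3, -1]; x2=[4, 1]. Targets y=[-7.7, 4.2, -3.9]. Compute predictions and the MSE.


ŷ0 = (-1.0)·(5) + (-0.6)·(4) + 0.4 = -7.0
ŷ1 = (-1.0)·(-3) + (-0.6)·(-1) + 0.4 = 4.0
ŷ2 = (-1.0)·(4) + (-0.6)·(1) + 0.4 = -4.2
errors² = [0.49, 0.04, 0.09]
MSE = 0.6200/3 = 0.2067

0.2067


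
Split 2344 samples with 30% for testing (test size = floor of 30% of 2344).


Test = ⌊2344·30/100⌋ = 703
Train = 2344 - 703 = 1641

Train: 1641, Test: 703


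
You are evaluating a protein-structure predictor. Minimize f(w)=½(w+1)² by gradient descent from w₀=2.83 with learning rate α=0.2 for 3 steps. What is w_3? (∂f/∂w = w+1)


step 1: grad = 2.83+1 = 3.83; w = 2.83 - 0.2·(3.83) = 2.064
step 2: grad = 2.064+1 = 3.064; w = 2.064 - 0.2·(3.064) = 1.4512
step 3: grad = 1.4512+1 = 2.4512; w = 1.4512 - 0.2·(2.4512) = 0.96096

0.96096


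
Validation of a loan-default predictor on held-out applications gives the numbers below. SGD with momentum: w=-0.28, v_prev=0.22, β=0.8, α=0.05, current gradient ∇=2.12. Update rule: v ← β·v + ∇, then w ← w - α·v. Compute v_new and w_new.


v_new = 0.8·0.22 + 2.12 = 0.176 + 2.12 = 2.296
w_new = -0.28 - 0.05·2.296 = -0.28 - 0.1148 = -0.3948

v_new=2.296, w_new=-0.3948


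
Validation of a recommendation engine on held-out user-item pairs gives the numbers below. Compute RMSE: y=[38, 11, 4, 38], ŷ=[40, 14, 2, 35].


MSE = 26/4 = 6.5
RMSE = √(26/4) = 2.5495

2.5495


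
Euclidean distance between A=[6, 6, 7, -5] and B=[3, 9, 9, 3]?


d = √((6-3)² + (6-9)² + (7-9)² + (-5-3)²)
  = √(9 + 9 + 4 + 64)
  = √86 = 9.2736

9.2736


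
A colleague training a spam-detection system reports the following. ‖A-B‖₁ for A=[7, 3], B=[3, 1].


d = |7-3| + |3-1|
  = 4 + 2
  = 6

6


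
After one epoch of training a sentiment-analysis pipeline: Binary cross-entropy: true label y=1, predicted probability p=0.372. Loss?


BCE = -[y·ln(p) + (1-y)·ln(1-p)]
= -1·ln(0.372) - 0
= -ln(0.372) = 0.9889

0.9889


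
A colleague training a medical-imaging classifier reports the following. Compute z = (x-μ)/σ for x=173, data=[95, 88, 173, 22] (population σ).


μ = 94.5, σ = 53.528
z = (173 - 94.5)/53.528 = 1.4665

1.4665


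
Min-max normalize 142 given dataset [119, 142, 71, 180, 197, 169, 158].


min=71, max=197
(142-71)/(197-71) = 71/126 = 0.5635

0.5635


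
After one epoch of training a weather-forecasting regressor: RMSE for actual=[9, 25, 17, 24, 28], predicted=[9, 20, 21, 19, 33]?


MSE = 91/5 = 18.2
RMSE = √(91/5) = 4.2661

4.2661


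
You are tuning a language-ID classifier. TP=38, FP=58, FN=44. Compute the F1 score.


Precision = 38/96 = 0.3958
Recall = 38/82 = 0.4634
F1 = 2·P·R/(P+R) = 2·TP/(2·TP+FP+FN) = 76/(76+58+44) = 76/178 = 0.427

0.427


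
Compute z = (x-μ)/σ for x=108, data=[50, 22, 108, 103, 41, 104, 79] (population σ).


μ = 72.4286, σ = 32.2351
z = (108 - 72.4286)/32.2351 = 1.1035

1.1035


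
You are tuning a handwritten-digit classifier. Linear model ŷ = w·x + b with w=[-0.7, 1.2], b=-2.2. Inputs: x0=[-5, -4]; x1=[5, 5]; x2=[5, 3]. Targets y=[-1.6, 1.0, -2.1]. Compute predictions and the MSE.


ŷ0 = (-0.7)·(-5) + (1.2)·(-4) - 2.2 = -3.5
ŷ1 = (-0.7)·(5) + (1.2)·(5) - 2.2 = 0.3
ŷ2 = (-0.7)·(5) + (1.2)·(3) - 2.2 = -2.1
errors² = [3.61, 0.49, 0.0]
MSE = 4.1000/3 = 1.3667

1.3667


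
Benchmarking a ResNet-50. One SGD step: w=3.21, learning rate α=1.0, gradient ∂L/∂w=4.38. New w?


w_new = w - α·∇
= 3.21 - 1.0·4.38
= 3.21 - 4.38
= -1.17

-1.17


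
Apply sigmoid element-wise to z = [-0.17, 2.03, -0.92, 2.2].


σ(-0.17) = 1/(1+e^0.17) = 0.4576
σ(2.03) = 1/(1+e^-2.03) = 0.8839
σ(-0.92) = 1/(1+e^0.92) = 0.285
σ(2.2) = 1/(1+e^-2.2) = 0.9002
result = [0.4576, 0.8839, 0.285, 0.9002]

[0.4576, 0.8839, 0.285, 0.9002]


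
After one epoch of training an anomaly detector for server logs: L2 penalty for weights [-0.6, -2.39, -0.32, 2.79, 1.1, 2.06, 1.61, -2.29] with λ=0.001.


‖w‖₂² = (-0.6)² + (-2.39)² + (-0.32)² + (2.79)² + (1.1)² + (2.06)² + (1.61)² + (-2.29)²
     = 0.36 + 5.7121 + 0.1024 + 7.7841 + 1.21 + 4.2436 + 2.5921 + 5.2441
     = 27.2484
λ·‖w‖₂² = 0.001·27.2484 = 0.027248

0.027248


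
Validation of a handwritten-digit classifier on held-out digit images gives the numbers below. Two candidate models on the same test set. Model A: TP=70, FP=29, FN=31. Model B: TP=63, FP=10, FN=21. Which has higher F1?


Model A: P=70/99=0.7071, R=70/101=0.6931, F1=2PR/(P+R)=2TP/(2TP+FP+FN)=140/200=0.7
Model B: P=63/73=0.863, R=63/84=0.75, F1=2PR/(P+R)=2TP/(2TP+FP+FN)=126/157=0.8025
0.7 < 0.8025 → Model B

Model B


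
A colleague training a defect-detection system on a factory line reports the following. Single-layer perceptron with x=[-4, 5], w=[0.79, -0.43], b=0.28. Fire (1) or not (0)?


z = (-4)·(0.79) + (5)·(-0.43) + 0.28
  = -5.03
step(z) = 0 (z<0)

0


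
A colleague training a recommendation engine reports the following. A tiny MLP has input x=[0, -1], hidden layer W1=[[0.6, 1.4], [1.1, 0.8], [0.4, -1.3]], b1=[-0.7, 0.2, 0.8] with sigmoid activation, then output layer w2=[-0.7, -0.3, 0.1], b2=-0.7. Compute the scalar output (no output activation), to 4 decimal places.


z1[0] = (0.6)·(0) + (1.4)·(-1) - 0.7 = -2.1
z1[1] = (1.1)·(0) + (0.8)·(-1) + 0.2 = -0.6
z1[2] = (0.4)·(0) + (-1.3)·(-1) + 0.8 = 2.1
h = sigmoid(z1) = [0.1091, 0.3543, 0.8909]
output = (-0.7)·(0.1091) + (-0.3)·(0.3543) + (0.1)·(0.8909) - 0.7 = -0.7936

-0.7936


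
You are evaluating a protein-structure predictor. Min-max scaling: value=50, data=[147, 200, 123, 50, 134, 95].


min=50, max=200
(50-50)/(200-50) = 0/150 = 0.0

0.0


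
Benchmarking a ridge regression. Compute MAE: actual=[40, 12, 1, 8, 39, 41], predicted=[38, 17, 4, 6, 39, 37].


Absolute errors: |40-38|=2, |12-17|=5, |1-4|=3, |8-6|=2, |39-39|=0, |41-37|=4
Sum = 16
MAE = 16/6 = 8/3

8/3


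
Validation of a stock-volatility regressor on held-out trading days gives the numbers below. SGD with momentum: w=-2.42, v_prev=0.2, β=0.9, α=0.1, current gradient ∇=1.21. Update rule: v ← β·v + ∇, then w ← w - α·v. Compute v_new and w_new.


v_new = 0.9·0.2 + 1.21 = 0.18 + 1.21 = 1.39
w_new = -2.42 - 0.1·1.39 = -2.42 - 0.139 = -2.559

v_new=1.39, w_new=-2.559


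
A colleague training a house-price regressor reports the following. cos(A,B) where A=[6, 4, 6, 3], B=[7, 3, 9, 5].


A·B = 6·7 + 4·3 + 6·9 + 3·5 = 123
‖A‖ = √97 = 9.8489, ‖B‖ = √164 = 12.8062
cos = 123/(√97·√164) = 123/√15908 = 0.9752

0.9752
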